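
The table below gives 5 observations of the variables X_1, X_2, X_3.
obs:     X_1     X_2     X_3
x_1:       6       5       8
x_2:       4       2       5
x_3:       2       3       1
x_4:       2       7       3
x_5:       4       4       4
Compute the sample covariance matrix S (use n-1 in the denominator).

Step 1 — column means:
  mean(X_1) = (6 + 4 + 2 + 2 + 4) / 5 = 18/5 = 3.6
  mean(X_2) = (5 + 2 + 3 + 7 + 4) / 5 = 21/5 = 4.2
  mean(X_3) = (8 + 5 + 1 + 3 + 4) / 5 = 21/5 = 4.2

Step 2 — sample covariance S[i,j] = (1/(n-1)) · Σ_k (x_{k,i} - mean_i) · (x_{k,j} - mean_j), with n-1 = 4.
  S[X_1,X_1] = ((2.4)·(2.4) + (0.4)·(0.4) + (-1.6)·(-1.6) + (-1.6)·(-1.6) + (0.4)·(0.4)) / 4 = 11.2/4 = 2.8
  S[X_1,X_2] = ((2.4)·(0.8) + (0.4)·(-2.2) + (-1.6)·(-1.2) + (-1.6)·(2.8) + (0.4)·(-0.2)) / 4 = -1.6/4 = -0.4
  S[X_1,X_3] = ((2.4)·(3.8) + (0.4)·(0.8) + (-1.6)·(-3.2) + (-1.6)·(-1.2) + (0.4)·(-0.2)) / 4 = 16.4/4 = 4.1
  S[X_2,X_2] = ((0.8)·(0.8) + (-2.2)·(-2.2) + (-1.2)·(-1.2) + (2.8)·(2.8) + (-0.2)·(-0.2)) / 4 = 14.8/4 = 3.7
  S[X_2,X_3] = ((0.8)·(3.8) + (-2.2)·(0.8) + (-1.2)·(-3.2) + (2.8)·(-1.2) + (-0.2)·(-0.2)) / 4 = 1.8/4 = 0.45
  S[X_3,X_3] = ((3.8)·(3.8) + (0.8)·(0.8) + (-3.2)·(-3.2) + (-1.2)·(-1.2) + (-0.2)·(-0.2)) / 4 = 26.8/4 = 6.7

S is symmetric (S[j,i] = S[i,j]). Assembling:

S = [[2.8, -0.4, 4.1],
 [-0.4, 3.7, 0.45],
 [4.1, 0.45, 6.7]]


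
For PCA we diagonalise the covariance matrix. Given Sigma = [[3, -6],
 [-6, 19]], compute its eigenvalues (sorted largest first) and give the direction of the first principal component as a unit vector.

Step 1 — characteristic polynomial of 2×2 Sigma:
  det(Sigma - λI) = λ² - trace · λ + det = 0.
  trace = 3 + 19 = 22, det = 3·19 - (-6)² = 21.
Step 2 — discriminant:
  Δ = trace² - 4·det = 484 - 84 = 400.
Step 3 — eigenvalues:
  λ = (trace ± √Δ)/2 = (22 ± 20)/2,
  λ_1 = 21,  λ_2 = 1.

Step 4 — unit eigenvector for λ_1: solve (Sigma - λ_1 I)v = 0. First row:
  (3 - 21)·v_x + (-6)·v_y = 0, i.e. (-18)·v_x + (-6)·v_y = 0,
  so v ∝ (b, λ_1 - a) = (-6, 18); multiply by -1 so the first entry is positive: u = (6, -18).
  ||u|| = √((6)² + (-18)²) = √(360) ≈ 18.9737,
  v_1 = u/||u|| ≈ (0.3162, -0.9487) (||v_1|| = 1).

λ_1 = 21,  λ_2 = 1;  v_1 ≈ (0.3162, -0.9487)


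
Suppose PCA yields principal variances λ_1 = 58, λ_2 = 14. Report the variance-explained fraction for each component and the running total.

Step 1 — total variance = trace(Sigma) = Σ λ_i = 58 + 14 = 72.

Step 2 — fraction explained by component i = λ_i / Σ λ:
  PC1: 58/72 = 0.8056
  PC2: 14/72 = 0.1944

Step 3 — cumulative fraction after k components = (λ_1 + ... + λ_k) / Σ λ:
  k = 1: 58/72 = 0.8056
  k = 2: (58 + 14)/72 = 72/72 = 1

Summary (fraction, with percent):

explained: PC1 0.8056 (80.56%), PC2 0.1944 (19.44%);  cumulative: 0.8056, 1


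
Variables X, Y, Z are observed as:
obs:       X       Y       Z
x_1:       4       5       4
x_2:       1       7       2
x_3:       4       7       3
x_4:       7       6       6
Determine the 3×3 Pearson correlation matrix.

Step 1 — column means:
  mean(X) = (4 + 1 + 4 + 7) / 4 = 16/4 = 4
  mean(Y) = (5 + 7 + 7 + 6) / 4 = 25/4 = 6.25
  mean(Z) = (4 + 2 + 3 + 6) / 4 = 15/4 = 3.75

Step 2 — sample variances and covariances s[i,j] = (1/(n-1)) · Σ_k (x_{k,i} - mean_i) · (x_{k,j} - mean_j), with n-1 = 3:
  s[X,X] = ((0)·(0) + (-3)·(-3) + (0)·(0) + (3)·(3)) / 3 = 18/3 = 6
  s[X,Y] = ((0)·(-1.25) + (-3)·(0.75) + (0)·(0.75) + (3)·(-0.25)) / 3 = -3/3 = -1
  s[X,Z] = ((0)·(0.25) + (-3)·(-1.75) + (0)·(-0.75) + (3)·(2.25)) / 3 = 12/3 = 4
  s[Y,Y] = ((-1.25)·(-1.25) + (0.75)·(0.75) + (0.75)·(0.75) + (-0.25)·(-0.25)) / 3 = 2.75/3 = 0.9167
  s[Y,Z] = ((-1.25)·(0.25) + (0.75)·(-1.75) + (0.75)·(-0.75) + (-0.25)·(2.25)) / 3 = -2.75/3 = -0.9167
  s[Z,Z] = ((0.25)·(0.25) + (-1.75)·(-1.75) + (-0.75)·(-0.75) + (2.25)·(2.25)) / 3 = 8.75/3 = 2.9167
  Sample standard deviations s_i = √(s[i,i]):
  s(X) = √(6) = 2.4495
  s(Y) = √(0.9167) = 0.9574
  s(Z) = √(2.9167) = 1.7078

Step 3 — r_{ij} = s_{ij} / (s_i · s_j):
  r[X,X] = 1 (diagonal).
  r[X,Y] = -1 / (2.4495 · 0.9574) = -1 / 2.3452 = -0.4264
  r[X,Z] = 4 / (2.4495 · 1.7078) = 4 / 4.1833 = 0.9562
  r[Y,Y] = 1 (diagonal).
  r[Y,Z] = -0.9167 / (0.9574 · 1.7078) = -0.9167 / 1.6351 = -0.5606
  r[Z,Z] = 1 (diagonal).

R is symmetric with unit diagonal. Assembling:

R = [[1, -0.4264, 0.9562],
 [-0.4264, 1, -0.5606],
 [0.9562, -0.5606, 1]]


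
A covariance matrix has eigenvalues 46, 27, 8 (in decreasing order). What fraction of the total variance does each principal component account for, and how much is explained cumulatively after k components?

Step 1 — total variance = trace(Sigma) = Σ λ_i = 46 + 27 + 8 = 81.

Step 2 — fraction explained by component i = λ_i / Σ λ:
  PC1: 46/81 = 0.5679
  PC2: 27/81 = 0.3333
  PC3: 8/81 = 0.0988

Step 3 — cumulative fraction after k components = (λ_1 + ... + λ_k) / Σ λ:
  k = 1: 46/81 = 0.5679
  k = 2: (46 + 27)/81 = 73/81 = 0.9012
  k = 3: (46 + 27 + 8)/81 = 81/81 = 1

Summary (fraction, with percent):

explained: PC1 0.5679 (56.79%), PC2 0.3333 (33.33%), PC3 0.0988 (9.88%);  cumulative: 0.5679, 0.9012, 1


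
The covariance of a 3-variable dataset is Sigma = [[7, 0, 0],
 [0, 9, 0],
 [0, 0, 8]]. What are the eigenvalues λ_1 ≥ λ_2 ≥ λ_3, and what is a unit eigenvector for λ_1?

Step 1 — characteristic polynomial p(λ) = det(λI - Sigma) = λ³ - tr·λ² + c_1·λ - det, where tr = trace, c_1 = sum of the principal 2×2 minors, det = det(Sigma):
  tr = 7 + 9 + 8 = 24,
  c_1 = (7·9 - (0)²) + (7·8 - (0)²) + (9·8 - (0)²) = 63 + 56 + 72 = 191,
  det = 7·(9·8 - (0)²) - (0)·((0)·8 - (0)·(0)) + (0)·((0)·(0) - 9·(0)) = 7·(72) - (0)·(0) + (0)·(0) = 504.
  So p(λ) = λ³ - 24λ² + 191λ - 504.
Step 2 — look for an integer root (rational root theorem: any rational root is an integer divisor of 504). Testing λ = 7:
  p(7) = 343 - 1176 + 1337 - 504 = 0  ✓
  Dividing out (λ - 7): p(λ) = (λ - 7)(λ² - 17λ + 72).
Step 3 — remaining eigenvalues from the quadratic λ² - 17λ + 72 = 0:
  Δ = 17² - 4·72 = 289 - 288 = 1,  λ = (17 ± √1)/2 = (17 ± 1)/2 = 9 or 8.
  Sorted: λ_1 = 9,  λ_2 = 8,  λ_3 = 7  (check: sum = 24 = tr ✓).

Step 4 — unit eigenvector for λ_1 = 9: v spans the null space of (Sigma - λ_1 I), whose rows are
  r_1 = (-2, 0, 0),  r_2 = (0, 0, 0),  r_3 = (0, 0, -1).
  v is orthogonal to every row, so take v ∝ r_1 × r_3 = ((0)·(-1) - (0)·(0), (0)·(0) - (-2)·(-1), (-2)·(0) - (0)·(0)) = (0, -2, 0).
  Rescale (divide by 2; multiply by -1 so the first nonzero entry is positive): u = (0, 1, 0).
  ||u|| = √((0)² + (1)² + (0)²) = √(1) = 1,  v_1 = u/||u|| ≈ (0, 1, 0) (||v_1|| = 1).

λ_1 = 9,  λ_2 = 8,  λ_3 = 7;  v_1 ≈ (0, 1, 0)


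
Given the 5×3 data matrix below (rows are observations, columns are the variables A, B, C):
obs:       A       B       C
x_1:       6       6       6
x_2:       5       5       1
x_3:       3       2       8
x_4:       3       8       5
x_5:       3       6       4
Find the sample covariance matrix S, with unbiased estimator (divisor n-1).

Step 1 — column means:
  mean(A) = (6 + 5 + 3 + 3 + 3) / 5 = 20/5 = 4
  mean(B) = (6 + 5 + 2 + 8 + 6) / 5 = 27/5 = 5.4
  mean(C) = (6 + 1 + 8 + 5 + 4) / 5 = 24/5 = 4.8

Step 2 — sample covariance S[i,j] = (1/(n-1)) · Σ_k (x_{k,i} - mean_i) · (x_{k,j} - mean_j), with n-1 = 4.
  S[A,A] = ((2)·(2) + (1)·(1) + (-1)·(-1) + (-1)·(-1) + (-1)·(-1)) / 4 = 8/4 = 2
  S[A,B] = ((2)·(0.6) + (1)·(-0.4) + (-1)·(-3.4) + (-1)·(2.6) + (-1)·(0.6)) / 4 = 1/4 = 0.25
  S[A,C] = ((2)·(1.2) + (1)·(-3.8) + (-1)·(3.2) + (-1)·(0.2) + (-1)·(-0.8)) / 4 = -4/4 = -1
  S[B,B] = ((0.6)·(0.6) + (-0.4)·(-0.4) + (-3.4)·(-3.4) + (2.6)·(2.6) + (0.6)·(0.6)) / 4 = 19.2/4 = 4.8
  S[B,C] = ((0.6)·(1.2) + (-0.4)·(-3.8) + (-3.4)·(3.2) + (2.6)·(0.2) + (0.6)·(-0.8)) / 4 = -8.6/4 = -2.15
  S[C,C] = ((1.2)·(1.2) + (-3.8)·(-3.8) + (3.2)·(3.2) + (0.2)·(0.2) + (-0.8)·(-0.8)) / 4 = 26.8/4 = 6.7

S is symmetric (S[j,i] = S[i,j]). Assembling:

S = [[2, 0.25, -1],
 [0.25, 4.8, -2.15],
 [-1, -2.15, 6.7]]


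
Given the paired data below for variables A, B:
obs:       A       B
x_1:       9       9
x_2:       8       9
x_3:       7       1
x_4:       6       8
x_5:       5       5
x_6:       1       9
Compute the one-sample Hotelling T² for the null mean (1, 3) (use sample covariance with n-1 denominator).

Step 1 — sample mean vector:
  mean(A) = (9 + 8 + 7 + 6 + 5 + 1) / 6 = 36/6 = 6
  mean(B) = (9 + 9 + 1 + 8 + 5 + 9) / 6 = 41/6 = 6.8333
  x̄ = (6, 6.8333),  deviation x̄ - mu_0 = (6, 6.8333) - (1, 3) = (5, 3.8333).

Step 2 — sample covariance matrix, S[i,j] = (1/(n-1)) · Σ_k (x_{k,i} - mean_i) · (x_{k,j} - mean_j), divisor n-1 = 5:
  S[A,A] = ((3)·(3) + (2)·(2) + (1)·(1) + (0)·(0) + (-1)·(-1) + (-5)·(-5)) / 5 = 40/5 = 8
  S[A,B] = ((3)·(2.1667) + (2)·(2.1667) + (1)·(-5.8333) + (0)·(1.1667) + (-1)·(-1.8333) + (-5)·(2.1667)) / 5 = -4/5 = -0.8
  S[B,B] = ((2.1667)·(2.1667) + (2.1667)·(2.1667) + (-5.8333)·(-5.8333) + (1.1667)·(1.1667) + (-1.8333)·(-1.8333) + (2.1667)·(2.1667)) / 5 = 52.8333/5 = 10.5667
  S = [[8, -0.8],
 [-0.8, 10.5667]].

Step 3 — invert S. det(S) = 8·10.5667 - (-0.8)² = 83.8933.
  S^{-1} = (1/det) · [[d, -b], [-b, a]] = [[0.126, 0.0095],
 [0.0095, 0.0954]].

Step 4 — quadratic form (x̄ - mu_0)^T · S^{-1} · (x̄ - mu_0):
  S^{-1} · (x̄ - mu_0) = (0.6663, 0.4132),
  (x̄ - mu_0)^T · [...] = (5)·(0.6663) + (3.8333)·(0.4132) = 4.9156.

Step 5 — scale by n: T² = 6 · 4.9156 = 29.4938.

T² ≈ 29.4938


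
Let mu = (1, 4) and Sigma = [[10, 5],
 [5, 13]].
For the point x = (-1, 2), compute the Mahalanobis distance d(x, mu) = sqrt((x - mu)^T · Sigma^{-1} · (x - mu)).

Step 1 — centre the observation: (x - mu) = (-2, -2).

Step 2 — invert Sigma. det(Sigma) = 10·13 - (5)² = 105.
  Sigma^{-1} = (1/det) · [[d, -b], [-b, a]] = [[0.1238, -0.0476],
 [-0.0476, 0.0952]].

Step 3 — form the quadratic (x - mu)^T · Sigma^{-1} · (x - mu):
  Sigma^{-1} · (x - mu) = (-0.1524, -0.0952).
  (x - mu)^T · [Sigma^{-1} · (x - mu)] = (-2)·(-0.1524) + (-2)·(-0.0952) = 0.4952.

Step 4 — take square root: d = √(0.4952) ≈ 0.7037.

d(x, mu) = √(0.4952) ≈ 0.7037


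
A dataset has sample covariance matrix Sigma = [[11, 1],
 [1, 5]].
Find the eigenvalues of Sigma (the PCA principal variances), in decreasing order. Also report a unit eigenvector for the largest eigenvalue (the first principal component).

Step 1 — characteristic polynomial of 2×2 Sigma:
  det(Sigma - λI) = λ² - trace · λ + det = 0.
  trace = 11 + 5 = 16, det = 11·5 - (1)² = 54.
Step 2 — discriminant:
  Δ = trace² - 4·det = 256 - 216 = 40.
Step 3 — eigenvalues:
  λ = (trace ± √Δ)/2 = (16 ± 6.3246)/2,
  λ_1 = 11.1623,  λ_2 = 4.8377.

Step 4 — unit eigenvector for λ_1: solve (Sigma - λ_1 I)v = 0. First row:
  (11 - 11.1623)·v_x + (1)·v_y = 0, i.e. (-0.1623)·v_x + (1)·v_y = 0,
  so v ∝ (b, λ_1 - a) = (1, 0.1623) = u.
  ||u|| = √((1)² + (0.1623)²) = √(1.0263) ≈ 1.0131,
  v_1 = u/||u|| ≈ (0.9871, 0.1602) (||v_1|| = 1).

λ_1 = 11.1623,  λ_2 = 4.8377;  v_1 ≈ (0.9871, 0.1602)


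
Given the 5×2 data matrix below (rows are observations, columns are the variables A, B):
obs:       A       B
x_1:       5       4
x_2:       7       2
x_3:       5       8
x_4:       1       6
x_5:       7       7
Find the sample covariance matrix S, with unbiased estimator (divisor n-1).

Step 1 — column means:
  mean(A) = (5 + 7 + 5 + 1 + 7) / 5 = 25/5 = 5
  mean(B) = (4 + 2 + 8 + 6 + 7) / 5 = 27/5 = 5.4

Step 2 — sample covariance S[i,j] = (1/(n-1)) · Σ_k (x_{k,i} - mean_i) · (x_{k,j} - mean_j), with n-1 = 4.
  S[A,A] = ((0)·(0) + (2)·(2) + (0)·(0) + (-4)·(-4) + (2)·(2)) / 4 = 24/4 = 6
  S[A,B] = ((0)·(-1.4) + (2)·(-3.4) + (0)·(2.6) + (-4)·(0.6) + (2)·(1.6)) / 4 = -6/4 = -1.5
  S[B,B] = ((-1.4)·(-1.4) + (-3.4)·(-3.4) + (2.6)·(2.6) + (0.6)·(0.6) + (1.6)·(1.6)) / 4 = 23.2/4 = 5.8

S is symmetric (S[j,i] = S[i,j]). Assembling:

S = [[6, -1.5],
 [-1.5, 5.8]]


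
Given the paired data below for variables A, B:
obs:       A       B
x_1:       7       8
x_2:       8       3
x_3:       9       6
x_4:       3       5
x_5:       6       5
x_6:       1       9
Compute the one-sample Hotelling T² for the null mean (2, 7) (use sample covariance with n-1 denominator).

Step 1 — sample mean vector:
  mean(A) = (7 + 8 + 9 + 3 + 6 + 1) / 6 = 34/6 = 5.6667
  mean(B) = (8 + 3 + 6 + 5 + 5 + 9) / 6 = 36/6 = 6
  x̄ = (5.6667, 6),  deviation x̄ - mu_0 = (5.6667, 6) - (2, 7) = (3.6667, -1).

Step 2 — sample covariance matrix, S[i,j] = (1/(n-1)) · Σ_k (x_{k,i} - mean_i) · (x_{k,j} - mean_j), divisor n-1 = 5:
  S[A,A] = ((1.3333)·(1.3333) + (2.3333)·(2.3333) + (3.3333)·(3.3333) + (-2.6667)·(-2.6667) + (0.3333)·(0.3333) + (-4.6667)·(-4.6667)) / 5 = 47.3333/5 = 9.4667
  S[A,B] = ((1.3333)·(2) + (2.3333)·(-3) + (3.3333)·(0) + (-2.6667)·(-1) + (0.3333)·(-1) + (-4.6667)·(3)) / 5 = -16/5 = -3.2
  S[B,B] = ((2)·(2) + (-3)·(-3) + (0)·(0) + (-1)·(-1) + (-1)·(-1) + (3)·(3)) / 5 = 24/5 = 4.8
  S = [[9.4667, -3.2],
 [-3.2, 4.8]].

Step 3 — invert S. det(S) = 9.4667·4.8 - (-3.2)² = 35.2.
  S^{-1} = (1/det) · [[d, -b], [-b, a]] = [[0.1364, 0.0909],
 [0.0909, 0.2689]].

Step 4 — quadratic form (x̄ - mu_0)^T · S^{-1} · (x̄ - mu_0):
  S^{-1} · (x̄ - mu_0) = (0.4091, 0.0644),
  (x̄ - mu_0)^T · [...] = (3.6667)·(0.4091) + (-1)·(0.0644) = 1.4356.

Step 5 — scale by n: T² = 6 · 1.4356 = 8.6136.

T² ≈ 8.6136


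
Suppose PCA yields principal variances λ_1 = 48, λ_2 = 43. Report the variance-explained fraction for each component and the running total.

Step 1 — total variance = trace(Sigma) = Σ λ_i = 48 + 43 = 91.

Step 2 — fraction explained by component i = λ_i / Σ λ:
  PC1: 48/91 = 0.5275
  PC2: 43/91 = 0.4725

Step 3 — cumulative fraction after k components = (λ_1 + ... + λ_k) / Σ λ:
  k = 1: 48/91 = 0.5275
  k = 2: (48 + 43)/91 = 91/91 = 1

Summary (fraction, with percent):

explained: PC1 0.5275 (52.75%), PC2 0.4725 (47.25%);  cumulative: 0.5275, 1


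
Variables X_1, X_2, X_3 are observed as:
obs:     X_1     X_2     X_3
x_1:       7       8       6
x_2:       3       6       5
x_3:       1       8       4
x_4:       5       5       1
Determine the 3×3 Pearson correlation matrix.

Step 1 — column means:
  mean(X_1) = (7 + 3 + 1 + 5) / 4 = 16/4 = 4
  mean(X_2) = (8 + 6 + 8 + 5) / 4 = 27/4 = 6.75
  mean(X_3) = (6 + 5 + 4 + 1) / 4 = 16/4 = 4

Step 2 — sample variances and covariances s[i,j] = (1/(n-1)) · Σ_k (x_{k,i} - mean_i) · (x_{k,j} - mean_j), with n-1 = 3:
  s[X_1,X_1] = ((3)·(3) + (-1)·(-1) + (-3)·(-3) + (1)·(1)) / 3 = 20/3 = 6.6667
  s[X_1,X_2] = ((3)·(1.25) + (-1)·(-0.75) + (-3)·(1.25) + (1)·(-1.75)) / 3 = -1/3 = -0.3333
  s[X_1,X_3] = ((3)·(2) + (-1)·(1) + (-3)·(0) + (1)·(-3)) / 3 = 2/3 = 0.6667
  s[X_2,X_2] = ((1.25)·(1.25) + (-0.75)·(-0.75) + (1.25)·(1.25) + (-1.75)·(-1.75)) / 3 = 6.75/3 = 2.25
  s[X_2,X_3] = ((1.25)·(2) + (-0.75)·(1) + (1.25)·(0) + (-1.75)·(-3)) / 3 = 7/3 = 2.3333
  s[X_3,X_3] = ((2)·(2) + (1)·(1) + (0)·(0) + (-3)·(-3)) / 3 = 14/3 = 4.6667
  Sample standard deviations s_i = √(s[i,i]):
  s(X_1) = √(6.6667) = 2.582
  s(X_2) = √(2.25) = 1.5
  s(X_3) = √(4.6667) = 2.1602

Step 3 — r_{ij} = s_{ij} / (s_i · s_j):
  r[X_1,X_1] = 1 (diagonal).
  r[X_1,X_2] = -0.3333 / (2.582 · 1.5) = -0.3333 / 3.873 = -0.0861
  r[X_1,X_3] = 0.6667 / (2.582 · 2.1602) = 0.6667 / 5.5777 = 0.1195
  r[X_2,X_2] = 1 (diagonal).
  r[X_2,X_3] = 2.3333 / (1.5 · 2.1602) = 2.3333 / 3.2404 = 0.7201
  r[X_3,X_3] = 1 (diagonal).

R is symmetric with unit diagonal. Assembling:

R = [[1, -0.0861, 0.1195],
 [-0.0861, 1, 0.7201],
 [0.1195, 0.7201, 1]]


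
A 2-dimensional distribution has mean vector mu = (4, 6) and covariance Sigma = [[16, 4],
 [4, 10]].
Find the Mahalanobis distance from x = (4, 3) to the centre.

Step 1 — centre the observation: (x - mu) = (0, -3).

Step 2 — invert Sigma. det(Sigma) = 16·10 - (4)² = 144.
  Sigma^{-1} = (1/det) · [[d, -b], [-b, a]] = [[0.0694, -0.0278],
 [-0.0278, 0.1111]].

Step 3 — form the quadratic (x - mu)^T · Sigma^{-1} · (x - mu):
  Sigma^{-1} · (x - mu) = (0.0833, -0.3333).
  (x - mu)^T · [Sigma^{-1} · (x - mu)] = (0)·(0.0833) + (-3)·(-0.3333) = 1.

Step 4 — take square root: d = √(1) ≈ 1.

d(x, mu) = √(1) ≈ 1


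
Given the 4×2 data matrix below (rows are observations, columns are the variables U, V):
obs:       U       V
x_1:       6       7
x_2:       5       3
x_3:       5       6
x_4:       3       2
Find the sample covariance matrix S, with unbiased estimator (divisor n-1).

Step 1 — column means:
  mean(U) = (6 + 5 + 5 + 3) / 4 = 19/4 = 4.75
  mean(V) = (7 + 3 + 6 + 2) / 4 = 18/4 = 4.5

Step 2 — sample covariance S[i,j] = (1/(n-1)) · Σ_k (x_{k,i} - mean_i) · (x_{k,j} - mean_j), with n-1 = 3.
  S[U,U] = ((1.25)·(1.25) + (0.25)·(0.25) + (0.25)·(0.25) + (-1.75)·(-1.75)) / 3 = 4.75/3 = 1.5833
  S[U,V] = ((1.25)·(2.5) + (0.25)·(-1.5) + (0.25)·(1.5) + (-1.75)·(-2.5)) / 3 = 7.5/3 = 2.5
  S[V,V] = ((2.5)·(2.5) + (-1.5)·(-1.5) + (1.5)·(1.5) + (-2.5)·(-2.5)) / 3 = 17/3 = 5.6667

S is symmetric (S[j,i] = S[i,j]). Assembling:

S = [[1.5833, 2.5],
 [2.5, 5.6667]]


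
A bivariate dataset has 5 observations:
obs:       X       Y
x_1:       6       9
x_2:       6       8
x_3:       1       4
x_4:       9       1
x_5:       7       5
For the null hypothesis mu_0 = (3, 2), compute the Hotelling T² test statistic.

Step 1 — sample mean vector:
  mean(X) = (6 + 6 + 1 + 9 + 7) / 5 = 29/5 = 5.8
  mean(Y) = (9 + 8 + 4 + 1 + 5) / 5 = 27/5 = 5.4
  x̄ = (5.8, 5.4),  deviation x̄ - mu_0 = (5.8, 5.4) - (3, 2) = (2.8, 3.4).

Step 2 — sample covariance matrix, S[i,j] = (1/(n-1)) · Σ_k (x_{k,i} - mean_i) · (x_{k,j} - mean_j), divisor n-1 = 4:
  S[X,X] = ((0.2)·(0.2) + (0.2)·(0.2) + (-4.8)·(-4.8) + (3.2)·(3.2) + (1.2)·(1.2)) / 4 = 34.8/4 = 8.7
  S[X,Y] = ((0.2)·(3.6) + (0.2)·(2.6) + (-4.8)·(-1.4) + (3.2)·(-4.4) + (1.2)·(-0.4)) / 4 = -6.6/4 = -1.65
  S[Y,Y] = ((3.6)·(3.6) + (2.6)·(2.6) + (-1.4)·(-1.4) + (-4.4)·(-4.4) + (-0.4)·(-0.4)) / 4 = 41.2/4 = 10.3
  S = [[8.7, -1.65],
 [-1.65, 10.3]].

Step 3 — invert S. det(S) = 8.7·10.3 - (-1.65)² = 86.8875.
  S^{-1} = (1/det) · [[d, -b], [-b, a]] = [[0.1185, 0.019],
 [0.019, 0.1001]].

Step 4 — quadratic form (x̄ - mu_0)^T · S^{-1} · (x̄ - mu_0):
  S^{-1} · (x̄ - mu_0) = (0.3965, 0.3936),
  (x̄ - mu_0)^T · [...] = (2.8)·(0.3965) + (3.4)·(0.3936) = 2.4485.

Step 5 — scale by n: T² = 5 · 2.4485 = 12.2423.

T² ≈ 12.2423


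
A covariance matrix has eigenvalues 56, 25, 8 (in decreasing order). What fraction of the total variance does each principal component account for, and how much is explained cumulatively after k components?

Step 1 — total variance = trace(Sigma) = Σ λ_i = 56 + 25 + 8 = 89.

Step 2 — fraction explained by component i = λ_i / Σ λ:
  PC1: 56/89 = 0.6292
  PC2: 25/89 = 0.2809
  PC3: 8/89 = 0.0899

Step 3 — cumulative fraction after k components = (λ_1 + ... + λ_k) / Σ λ:
  k = 1: 56/89 = 0.6292
  k = 2: (56 + 25)/89 = 81/89 = 0.9101
  k = 3: (56 + 25 + 8)/89 = 89/89 = 1

Summary (fraction, with percent):

explained: PC1 0.6292 (62.92%), PC2 0.2809 (28.09%), PC3 0.0899 (8.99%);  cumulative: 0.6292, 0.9101, 1


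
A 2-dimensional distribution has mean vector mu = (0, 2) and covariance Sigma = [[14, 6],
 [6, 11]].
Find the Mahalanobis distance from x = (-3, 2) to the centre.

Step 1 — centre the observation: (x - mu) = (-3, 0).

Step 2 — invert Sigma. det(Sigma) = 14·11 - (6)² = 118.
  Sigma^{-1} = (1/det) · [[d, -b], [-b, a]] = [[0.0932, -0.0508],
 [-0.0508, 0.1186]].

Step 3 — form the quadratic (x - mu)^T · Sigma^{-1} · (x - mu):
  Sigma^{-1} · (x - mu) = (-0.2797, 0.1525).
  (x - mu)^T · [Sigma^{-1} · (x - mu)] = (-3)·(-0.2797) + (0)·(0.1525) = 0.839.

Step 4 — take square root: d = √(0.839) ≈ 0.916.

d(x, mu) = √(0.839) ≈ 0.916


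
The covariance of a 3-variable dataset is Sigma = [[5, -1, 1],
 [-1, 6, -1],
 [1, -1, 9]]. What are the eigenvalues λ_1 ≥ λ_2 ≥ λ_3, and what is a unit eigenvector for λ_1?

Step 1 — characteristic polynomial p(λ) = det(λI - Sigma) = λ³ - tr·λ² + c_1·λ - det, where tr = trace, c_1 = sum of the principal 2×2 minors, det = det(Sigma):
  tr = 5 + 6 + 9 = 20,
  c_1 = (5·6 - (-1)²) + (5·9 - (1)²) + (6·9 - (-1)²) = 29 + 44 + 53 = 126,
  det = 5·(6·9 - (-1)²) - (-1)·((-1)·9 - (-1)·(1)) + (1)·((-1)·(-1) - 6·(1)) = 5·(53) - (-1)·(-8) + (1)·(-5) = 252.
  So p(λ) = λ³ - 20λ² + 126λ - 252.
Step 2 — look for an integer root (rational root theorem: any rational root is an integer divisor of 252). Testing λ = 6:
  p(6) = 216 - 720 + 756 - 252 = 0  ✓
  Dividing out (λ - 6): p(λ) = (λ - 6)(λ² - 14λ + 42).
Step 3 — remaining eigenvalues from the quadratic λ² - 14λ + 42 = 0:
  Δ = 14² - 4·42 = 196 - 168 = 28,  λ = (14 ± √28)/2 = (14 ± 5.2915)/2 ≈ 9.6458 or 4.3542.
  Sorted: λ_1 = 9.6458,  λ_2 = 6,  λ_3 = 4.3542  (check: sum = 20 = tr ✓).

Step 4 — unit eigenvector for λ_1 ≈ 9.6458: v spans the null space of (Sigma - λ_1 I), whose rows are
  r_1 = (-4.6458, -1, 1),  r_2 = (-1, -3.6458, -1),  r_3 = (1, -1, -0.6458).
  v is orthogonal to every row, so take v ∝ r_1 × r_2 = ((-1)·(-1) - (1)·(-3.6458), (1)·(-1) - (-4.6458)·(-1), (-4.6458)·(-3.6458) - (-1)·(-1)) ≈ (4.6458, -5.6458, 15.9373).
  Let u = (4.6458, -5.6458, 15.9373).
  ||u|| = √((4.6458)² + (-5.6458)² + (15.9373)²) = √(307.4536) ≈ 17.5344,  v_1 = u/||u|| ≈ (0.265, -0.322, 0.9089) (||v_1|| = 1).

λ_1 = 9.6458,  λ_2 = 6,  λ_3 = 4.3542;  v_1 ≈ (0.265, -0.322, 0.9089)


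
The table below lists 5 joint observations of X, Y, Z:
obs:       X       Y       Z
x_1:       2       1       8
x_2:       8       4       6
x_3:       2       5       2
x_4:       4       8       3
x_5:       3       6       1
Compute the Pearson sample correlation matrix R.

Step 1 — column means:
  mean(X) = (2 + 8 + 2 + 4 + 3) / 5 = 19/5 = 3.8
  mean(Y) = (1 + 4 + 5 + 8 + 6) / 5 = 24/5 = 4.8
  mean(Z) = (8 + 6 + 2 + 3 + 1) / 5 = 20/5 = 4

Step 2 — sample variances and covariances s[i,j] = (1/(n-1)) · Σ_k (x_{k,i} - mean_i) · (x_{k,j} - mean_j), with n-1 = 4:
  s[X,X] = ((-1.8)·(-1.8) + (4.2)·(4.2) + (-1.8)·(-1.8) + (0.2)·(0.2) + (-0.8)·(-0.8)) / 4 = 24.8/4 = 6.2
  s[X,Y] = ((-1.8)·(-3.8) + (4.2)·(-0.8) + (-1.8)·(0.2) + (0.2)·(3.2) + (-0.8)·(1.2)) / 4 = 2.8/4 = 0.7
  s[X,Z] = ((-1.8)·(4) + (4.2)·(2) + (-1.8)·(-2) + (0.2)·(-1) + (-0.8)·(-3)) / 4 = 7/4 = 1.75
  s[Y,Y] = ((-3.8)·(-3.8) + (-0.8)·(-0.8) + (0.2)·(0.2) + (3.2)·(3.2) + (1.2)·(1.2)) / 4 = 26.8/4 = 6.7
  s[Y,Z] = ((-3.8)·(4) + (-0.8)·(2) + (0.2)·(-2) + (3.2)·(-1) + (1.2)·(-3)) / 4 = -24/4 = -6
  s[Z,Z] = ((4)·(4) + (2)·(2) + (-2)·(-2) + (-1)·(-1) + (-3)·(-3)) / 4 = 34/4 = 8.5
  Sample standard deviations s_i = √(s[i,i]):
  s(X) = √(6.2) = 2.49
  s(Y) = √(6.7) = 2.5884
  s(Z) = √(8.5) = 2.9155

Step 3 — r_{ij} = s_{ij} / (s_i · s_j):
  r[X,X] = 1 (diagonal).
  r[X,Y] = 0.7 / (2.49 · 2.5884) = 0.7 / 6.4452 = 0.1086
  r[X,Z] = 1.75 / (2.49 · 2.9155) = 1.75 / 7.2595 = 0.2411
  r[Y,Y] = 1 (diagonal).
  r[Y,Z] = -6 / (2.5884 · 2.9155) = -6 / 7.5465 = -0.7951
  r[Z,Z] = 1 (diagonal).

R is symmetric with unit diagonal. Assembling:

R = [[1, 0.1086, 0.2411],
 [0.1086, 1, -0.7951],
 [0.2411, -0.7951, 1]]


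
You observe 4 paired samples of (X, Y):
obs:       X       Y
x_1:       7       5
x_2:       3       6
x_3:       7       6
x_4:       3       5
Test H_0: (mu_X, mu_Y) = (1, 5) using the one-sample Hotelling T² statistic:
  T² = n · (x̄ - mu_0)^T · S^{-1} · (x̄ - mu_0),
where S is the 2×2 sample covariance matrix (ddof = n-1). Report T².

Step 1 — sample mean vector:
  mean(X) = (7 + 3 + 7 + 3) / 4 = 20/4 = 5
  mean(Y) = (5 + 6 + 6 + 5) / 4 = 22/4 = 5.5
  x̄ = (5, 5.5),  deviation x̄ - mu_0 = (5, 5.5) - (1, 5) = (4, 0.5).

Step 2 — sample covariance matrix, S[i,j] = (1/(n-1)) · Σ_k (x_{k,i} - mean_i) · (x_{k,j} - mean_j), divisor n-1 = 3:
  S[X,X] = ((2)·(2) + (-2)·(-2) + (2)·(2) + (-2)·(-2)) / 3 = 16/3 = 5.3333
  S[X,Y] = ((2)·(-0.5) + (-2)·(0.5) + (2)·(0.5) + (-2)·(-0.5)) / 3 = 0/3 = 0
  S[Y,Y] = ((-0.5)·(-0.5) + (0.5)·(0.5) + (0.5)·(0.5) + (-0.5)·(-0.5)) / 3 = 1/3 = 0.3333
  S = [[5.3333, 0],
 [0, 0.3333]].

Step 3 — invert S. det(S) = 5.3333·0.3333 - (0)² = 1.7778.
  S^{-1} = (1/det) · [[d, -b], [-b, a]] = [[0.1875, 0],
 [0, 3]].

Step 4 — quadratic form (x̄ - mu_0)^T · S^{-1} · (x̄ - mu_0):
  S^{-1} · (x̄ - mu_0) = (0.75, 1.5),
  (x̄ - mu_0)^T · [...] = (4)·(0.75) + (0.5)·(1.5) = 3.75.

Step 5 — scale by n: T² = 4 · 3.75 = 15.

T² ≈ 15


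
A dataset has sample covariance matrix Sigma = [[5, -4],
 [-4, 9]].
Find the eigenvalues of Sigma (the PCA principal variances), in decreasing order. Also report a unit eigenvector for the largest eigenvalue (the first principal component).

Step 1 — characteristic polynomial of 2×2 Sigma:
  det(Sigma - λI) = λ² - trace · λ + det = 0.
  trace = 5 + 9 = 14, det = 5·9 - (-4)² = 29.
Step 2 — discriminant:
  Δ = trace² - 4·det = 196 - 116 = 80.
Step 3 — eigenvalues:
  λ = (trace ± √Δ)/2 = (14 ± 8.9443)/2,
  λ_1 = 11.4721,  λ_2 = 2.5279.

Step 4 — unit eigenvector for λ_1: solve (Sigma - λ_1 I)v = 0. First row:
  (5 - 11.4721)·v_x + (-4)·v_y = 0, i.e. (-6.4721)·v_x + (-4)·v_y = 0,
  so v ∝ (b, λ_1 - a) = (-4, 6.4721); multiply by -1 so the first entry is positive: u = (4, -6.4721).
  ||u|| = √((4)² + (-6.4721)²) = √(57.8885) ≈ 7.6085,
  v_1 = u/||u|| ≈ (0.5257, -0.8507) (||v_1|| = 1).

λ_1 = 11.4721,  λ_2 = 2.5279;  v_1 ≈ (0.5257, -0.8507)


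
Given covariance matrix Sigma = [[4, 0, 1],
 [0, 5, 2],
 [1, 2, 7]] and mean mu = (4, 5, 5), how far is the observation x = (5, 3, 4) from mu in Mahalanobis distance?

Step 1 — centre the observation: (x - mu) = (1, -2, -1).

Step 2 — invert Sigma (cofactor / det for 3×3, or solve directly):
  Sigma^{-1} = [[0.2605, 0.0168, -0.042],
 [0.0168, 0.2269, -0.0672],
 [-0.042, -0.0672, 0.1681]].

Step 3 — form the quadratic (x - mu)^T · Sigma^{-1} · (x - mu):
  Sigma^{-1} · (x - mu) = (0.2689, -0.3697, -0.0756).
  (x - mu)^T · [Sigma^{-1} · (x - mu)] = (1)·(0.2689) + (-2)·(-0.3697) + (-1)·(-0.0756) = 1.084.

Step 4 — take square root: d = √(1.084) ≈ 1.0412.

d(x, mu) = √(1.084) ≈ 1.0412


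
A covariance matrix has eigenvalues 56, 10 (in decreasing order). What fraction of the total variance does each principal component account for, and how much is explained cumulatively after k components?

Step 1 — total variance = trace(Sigma) = Σ λ_i = 56 + 10 = 66.

Step 2 — fraction explained by component i = λ_i / Σ λ:
  PC1: 56/66 = 0.8485
  PC2: 10/66 = 0.1515

Step 3 — cumulative fraction after k components = (λ_1 + ... + λ_k) / Σ λ:
  k = 1: 56/66 = 0.8485
  k = 2: (56 + 10)/66 = 66/66 = 1

Summary (fraction, with percent):

explained: PC1 0.8485 (84.85%), PC2 0.1515 (15.15%);  cumulative: 0.8485, 1


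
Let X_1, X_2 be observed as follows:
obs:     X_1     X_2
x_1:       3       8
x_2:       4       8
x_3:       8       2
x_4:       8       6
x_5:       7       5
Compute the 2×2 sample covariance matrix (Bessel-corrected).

Step 1 — column means:
  mean(X_1) = (3 + 4 + 8 + 8 + 7) / 5 = 30/5 = 6
  mean(X_2) = (8 + 8 + 2 + 6 + 5) / 5 = 29/5 = 5.8

Step 2 — sample covariance S[i,j] = (1/(n-1)) · Σ_k (x_{k,i} - mean_i) · (x_{k,j} - mean_j), with n-1 = 4.
  S[X_1,X_1] = ((-3)·(-3) + (-2)·(-2) + (2)·(2) + (2)·(2) + (1)·(1)) / 4 = 22/4 = 5.5
  S[X_1,X_2] = ((-3)·(2.2) + (-2)·(2.2) + (2)·(-3.8) + (2)·(0.2) + (1)·(-0.8)) / 4 = -19/4 = -4.75
  S[X_2,X_2] = ((2.2)·(2.2) + (2.2)·(2.2) + (-3.8)·(-3.8) + (0.2)·(0.2) + (-0.8)·(-0.8)) / 4 = 24.8/4 = 6.2

S is symmetric (S[j,i] = S[i,j]). Assembling:

S = [[5.5, -4.75],
 [-4.75, 6.2]]


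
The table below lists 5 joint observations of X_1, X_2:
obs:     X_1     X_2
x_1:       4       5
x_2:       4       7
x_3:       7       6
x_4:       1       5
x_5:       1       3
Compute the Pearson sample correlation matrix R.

Step 1 — column means:
  mean(X_1) = (4 + 4 + 7 + 1 + 1) / 5 = 17/5 = 3.4
  mean(X_2) = (5 + 7 + 6 + 5 + 3) / 5 = 26/5 = 5.2

Step 2 — sample variances and covariances s[i,j] = (1/(n-1)) · Σ_k (x_{k,i} - mean_i) · (x_{k,j} - mean_j), with n-1 = 4:
  s[X_1,X_1] = ((0.6)·(0.6) + (0.6)·(0.6) + (3.6)·(3.6) + (-2.4)·(-2.4) + (-2.4)·(-2.4)) / 4 = 25.2/4 = 6.3
  s[X_1,X_2] = ((0.6)·(-0.2) + (0.6)·(1.8) + (3.6)·(0.8) + (-2.4)·(-0.2) + (-2.4)·(-2.2)) / 4 = 9.6/4 = 2.4
  s[X_2,X_2] = ((-0.2)·(-0.2) + (1.8)·(1.8) + (0.8)·(0.8) + (-0.2)·(-0.2) + (-2.2)·(-2.2)) / 4 = 8.8/4 = 2.2
  Sample standard deviations s_i = √(s[i,i]):
  s(X_1) = √(6.3) = 2.51
  s(X_2) = √(2.2) = 1.4832

Step 3 — r_{ij} = s_{ij} / (s_i · s_j):
  r[X_1,X_1] = 1 (diagonal).
  r[X_1,X_2] = 2.4 / (2.51 · 1.4832) = 2.4 / 3.7229 = 0.6447
  r[X_2,X_2] = 1 (diagonal).

R is symmetric with unit diagonal. Assembling:

R = [[1, 0.6447],
 [0.6447, 1]]


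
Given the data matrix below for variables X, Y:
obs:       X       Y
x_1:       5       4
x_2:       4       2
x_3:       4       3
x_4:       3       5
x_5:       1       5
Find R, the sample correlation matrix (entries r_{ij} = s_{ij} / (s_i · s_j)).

Step 1 — column means:
  mean(X) = (5 + 4 + 4 + 3 + 1) / 5 = 17/5 = 3.4
  mean(Y) = (4 + 2 + 3 + 5 + 5) / 5 = 19/5 = 3.8

Step 2 — sample variances and covariances s[i,j] = (1/(n-1)) · Σ_k (x_{k,i} - mean_i) · (x_{k,j} - mean_j), with n-1 = 4:
  s[X,X] = ((1.6)·(1.6) + (0.6)·(0.6) + (0.6)·(0.6) + (-0.4)·(-0.4) + (-2.4)·(-2.4)) / 4 = 9.2/4 = 2.3
  s[X,Y] = ((1.6)·(0.2) + (0.6)·(-1.8) + (0.6)·(-0.8) + (-0.4)·(1.2) + (-2.4)·(1.2)) / 4 = -4.6/4 = -1.15
  s[Y,Y] = ((0.2)·(0.2) + (-1.8)·(-1.8) + (-0.8)·(-0.8) + (1.2)·(1.2) + (1.2)·(1.2)) / 4 = 6.8/4 = 1.7
  Sample standard deviations s_i = √(s[i,i]):
  s(X) = √(2.3) = 1.5166
  s(Y) = √(1.7) = 1.3038

Step 3 — r_{ij} = s_{ij} / (s_i · s_j):
  r[X,X] = 1 (diagonal).
  r[X,Y] = -1.15 / (1.5166 · 1.3038) = -1.15 / 1.9774 = -0.5816
  r[Y,Y] = 1 (diagonal).

R is symmetric with unit diagonal. Assembling:

R = [[1, -0.5816],
 [-0.5816, 1]]


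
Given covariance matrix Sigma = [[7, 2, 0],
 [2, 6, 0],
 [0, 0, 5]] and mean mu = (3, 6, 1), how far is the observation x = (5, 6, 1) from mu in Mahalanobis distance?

Step 1 — centre the observation: (x - mu) = (2, 0, 0).

Step 2 — invert Sigma (cofactor / det for 3×3, or solve directly):
  Sigma^{-1} = [[0.1579, -0.0526, 0],
 [-0.0526, 0.1842, 0],
 [0, 0, 0.2]].

Step 3 — form the quadratic (x - mu)^T · Sigma^{-1} · (x - mu):
  Sigma^{-1} · (x - mu) = (0.3158, -0.1053, 0).
  (x - mu)^T · [Sigma^{-1} · (x - mu)] = (2)·(0.3158) + (0)·(-0.1053) + (0)·(0) = 0.6316.

Step 4 — take square root: d = √(0.6316) ≈ 0.7947.

d(x, mu) = √(0.6316) ≈ 0.7947


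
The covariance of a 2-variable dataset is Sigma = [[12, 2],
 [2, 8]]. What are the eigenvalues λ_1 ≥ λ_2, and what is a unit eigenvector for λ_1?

Step 1 — characteristic polynomial of 2×2 Sigma:
  det(Sigma - λI) = λ² - trace · λ + det = 0.
  trace = 12 + 8 = 20, det = 12·8 - (2)² = 92.
Step 2 — discriminant:
  Δ = trace² - 4·det = 400 - 368 = 32.
Step 3 — eigenvalues:
  λ = (trace ± √Δ)/2 = (20 ± 5.6569)/2,
  λ_1 = 12.8284,  λ_2 = 7.1716.

Step 4 — unit eigenvector for λ_1: solve (Sigma - λ_1 I)v = 0. First row:
  (12 - 12.8284)·v_x + (2)·v_y = 0, i.e. (-0.8284)·v_x + (2)·v_y = 0,
  so v ∝ (b, λ_1 - a) = (2, 0.8284) = u.
  ||u|| = √((2)² + (0.8284)²) = √(4.6863) ≈ 2.1648,
  v_1 = u/||u|| ≈ (0.9239, 0.3827) (||v_1|| = 1).

λ_1 = 12.8284,  λ_2 = 7.1716;  v_1 ≈ (0.9239, 0.3827)


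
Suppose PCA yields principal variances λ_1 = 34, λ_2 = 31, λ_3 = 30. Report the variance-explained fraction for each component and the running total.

Step 1 — total variance = trace(Sigma) = Σ λ_i = 34 + 31 + 30 = 95.

Step 2 — fraction explained by component i = λ_i / Σ λ:
  PC1: 34/95 = 0.3579
  PC2: 31/95 = 0.3263
  PC3: 30/95 = 0.3158

Step 3 — cumulative fraction after k components = (λ_1 + ... + λ_k) / Σ λ:
  k = 1: 34/95 = 0.3579
  k = 2: (34 + 31)/95 = 65/95 = 0.6842
  k = 3: (34 + 31 + 30)/95 = 95/95 = 1

Summary (fraction, with percent):

explained: PC1 0.3579 (35.79%), PC2 0.3263 (32.63%), PC3 0.3158 (31.58%);  cumulative: 0.3579, 0.6842, 1


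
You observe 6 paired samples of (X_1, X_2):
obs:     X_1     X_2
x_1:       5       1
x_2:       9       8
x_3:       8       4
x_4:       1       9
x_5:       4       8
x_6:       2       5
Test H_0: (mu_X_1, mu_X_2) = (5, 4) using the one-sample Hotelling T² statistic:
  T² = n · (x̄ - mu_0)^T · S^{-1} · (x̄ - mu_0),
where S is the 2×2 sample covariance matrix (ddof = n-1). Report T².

Step 1 — sample mean vector:
  mean(X_1) = (5 + 9 + 8 + 1 + 4 + 2) / 6 = 29/6 = 4.8333
  mean(X_2) = (1 + 8 + 4 + 9 + 8 + 5) / 6 = 35/6 = 5.8333
  x̄ = (4.8333, 5.8333),  deviation x̄ - mu_0 = (4.8333, 5.8333) - (5, 4) = (-0.1667, 1.8333).

Step 2 — sample covariance matrix, S[i,j] = (1/(n-1)) · Σ_k (x_{k,i} - mean_i) · (x_{k,j} - mean_j), divisor n-1 = 5:
  S[X_1,X_1] = ((0.1667)·(0.1667) + (4.1667)·(4.1667) + (3.1667)·(3.1667) + (-3.8333)·(-3.8333) + (-0.8333)·(-0.8333) + (-2.8333)·(-2.8333)) / 5 = 50.8333/5 = 10.1667
  S[X_1,X_2] = ((0.1667)·(-4.8333) + (4.1667)·(2.1667) + (3.1667)·(-1.8333) + (-3.8333)·(3.1667) + (-0.8333)·(2.1667) + (-2.8333)·(-0.8333)) / 5 = -9.1667/5 = -1.8333
  S[X_2,X_2] = ((-4.8333)·(-4.8333) + (2.1667)·(2.1667) + (-1.8333)·(-1.8333) + (3.1667)·(3.1667) + (2.1667)·(2.1667) + (-0.8333)·(-0.8333)) / 5 = 46.8333/5 = 9.3667
  S = [[10.1667, -1.8333],
 [-1.8333, 9.3667]].

Step 3 — invert S. det(S) = 10.1667·9.3667 - (-1.8333)² = 91.8667.
  S^{-1} = (1/det) · [[d, -b], [-b, a]] = [[0.102, 0.02],
 [0.02, 0.1107]].

Step 4 — quadratic form (x̄ - mu_0)^T · S^{-1} · (x̄ - mu_0):
  S^{-1} · (x̄ - mu_0) = (0.0196, 0.1996),
  (x̄ - mu_0)^T · [...] = (-0.1667)·(0.0196) + (1.8333)·(0.1996) = 0.3626.

Step 5 — scale by n: T² = 6 · 0.3626 = 2.1756.

T² ≈ 2.1756


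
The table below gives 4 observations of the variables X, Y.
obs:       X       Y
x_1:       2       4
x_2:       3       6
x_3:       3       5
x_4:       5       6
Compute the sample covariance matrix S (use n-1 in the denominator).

Step 1 — column means:
  mean(X) = (2 + 3 + 3 + 5) / 4 = 13/4 = 3.25
  mean(Y) = (4 + 6 + 5 + 6) / 4 = 21/4 = 5.25

Step 2 — sample covariance S[i,j] = (1/(n-1)) · Σ_k (x_{k,i} - mean_i) · (x_{k,j} - mean_j), with n-1 = 3.
  S[X,X] = ((-1.25)·(-1.25) + (-0.25)·(-0.25) + (-0.25)·(-0.25) + (1.75)·(1.75)) / 3 = 4.75/3 = 1.5833
  S[X,Y] = ((-1.25)·(-1.25) + (-0.25)·(0.75) + (-0.25)·(-0.25) + (1.75)·(0.75)) / 3 = 2.75/3 = 0.9167
  S[Y,Y] = ((-1.25)·(-1.25) + (0.75)·(0.75) + (-0.25)·(-0.25) + (0.75)·(0.75)) / 3 = 2.75/3 = 0.9167

S is symmetric (S[j,i] = S[i,j]). Assembling:

S = [[1.5833, 0.9167],
 [0.9167, 0.9167]]


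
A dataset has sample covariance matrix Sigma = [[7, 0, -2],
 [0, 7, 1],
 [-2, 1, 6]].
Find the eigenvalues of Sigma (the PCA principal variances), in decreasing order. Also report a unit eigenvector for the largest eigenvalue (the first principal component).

Step 1 — characteristic polynomial p(λ) = det(λI - Sigma) = λ³ - tr·λ² + c_1·λ - det, where tr = trace, c_1 = sum of the principal 2×2 minors, det = det(Sigma):
  tr = 7 + 7 + 6 = 20,
  c_1 = (7·7 - (0)²) + (7·6 - (-2)²) + (7·6 - (1)²) = 49 + 38 + 41 = 128,
  det = 7·(7·6 - (1)²) - (0)·((0)·6 - (1)·(-2)) + (-2)·((0)·(1) - 7·(-2)) = 7·(41) - (0)·(2) + (-2)·(14) = 259.
  So p(λ) = λ³ - 20λ² + 128λ - 259.
Step 2 — look for an integer root (rational root theorem: any rational root is an integer divisor of 259). Testing λ = 7:
  p(7) = 343 - 980 + 896 - 259 = 0  ✓
  Dividing out (λ - 7): p(λ) = (λ - 7)(λ² - 13λ + 37).
Step 3 — remaining eigenvalues from the quadratic λ² - 13λ + 37 = 0:
  Δ = 13² - 4·37 = 169 - 148 = 21,  λ = (13 ± √21)/2 = (13 ± 4.5826)/2 ≈ 8.7913 or 4.2087.
  Sorted: λ_1 = 8.7913,  λ_2 = 7,  λ_3 = 4.2087  (check: sum = 20 = tr ✓).

Step 4 — unit eigenvector for λ_1 ≈ 8.7913: v spans the null space of (Sigma - λ_1 I), whose rows are
  r_1 = (-1.7913, 0, -2),  r_2 = (0, -1.7913, 1),  r_3 = (-2, 1, -2.7913).
  v is orthogonal to every row, so take v ∝ r_1 × r_2 = ((0)·(1) - (-2)·(-1.7913), (-2)·(0) - (-1.7913)·(1), (-1.7913)·(-1.7913) - (0)·(0)) ≈ (-3.5826, 1.7913, 3.2087).
  Rescale (multiply by -1 so the first nonzero entry is positive): u = (3.5826, -1.7913, -3.2087).
  ||u|| = √((3.5826)² + (-1.7913)² + (-3.2087)²) = √(26.3394) ≈ 5.1322,  v_1 = u/||u|| ≈ (0.6981, -0.349, -0.6252) (||v_1|| = 1).

λ_1 = 8.7913,  λ_2 = 7,  λ_3 = 4.2087;  v_1 ≈ (0.6981, -0.349, -0.6252)


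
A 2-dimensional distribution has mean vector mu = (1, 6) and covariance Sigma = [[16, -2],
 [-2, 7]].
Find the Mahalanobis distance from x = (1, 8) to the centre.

Step 1 — centre the observation: (x - mu) = (0, 2).

Step 2 — invert Sigma. det(Sigma) = 16·7 - (-2)² = 108.
  Sigma^{-1} = (1/det) · [[d, -b], [-b, a]] = [[0.0648, 0.0185],
 [0.0185, 0.1481]].

Step 3 — form the quadratic (x - mu)^T · Sigma^{-1} · (x - mu):
  Sigma^{-1} · (x - mu) = (0.037, 0.2963).
  (x - mu)^T · [Sigma^{-1} · (x - mu)] = (0)·(0.037) + (2)·(0.2963) = 0.5926.

Step 4 — take square root: d = √(0.5926) ≈ 0.7698.

d(x, mu) = √(0.5926) ≈ 0.7698


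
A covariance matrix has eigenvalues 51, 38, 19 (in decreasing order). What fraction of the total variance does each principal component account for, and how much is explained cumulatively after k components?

Step 1 — total variance = trace(Sigma) = Σ λ_i = 51 + 38 + 19 = 108.

Step 2 — fraction explained by component i = λ_i / Σ λ:
  PC1: 51/108 = 0.4722
  PC2: 38/108 = 0.3519
  PC3: 19/108 = 0.1759

Step 3 — cumulative fraction after k components = (λ_1 + ... + λ_k) / Σ λ:
  k = 1: 51/108 = 0.4722
  k = 2: (51 + 38)/108 = 89/108 = 0.8241
  k = 3: (51 + 38 + 19)/108 = 108/108 = 1

Summary (fraction, with percent):

explained: PC1 0.4722 (47.22%), PC2 0.3519 (35.19%), PC3 0.1759 (17.59%);  cumulative: 0.4722, 0.8241, 1


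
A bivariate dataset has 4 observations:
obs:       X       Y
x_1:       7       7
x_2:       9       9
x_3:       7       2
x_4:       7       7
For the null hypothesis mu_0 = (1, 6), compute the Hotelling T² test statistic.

Step 1 — sample mean vector:
  mean(X) = (7 + 9 + 7 + 7) / 4 = 30/4 = 7.5
  mean(Y) = (7 + 9 + 2 + 7) / 4 = 25/4 = 6.25
  x̄ = (7.5, 6.25),  deviation x̄ - mu_0 = (7.5, 6.25) - (1, 6) = (6.5, 0.25).

Step 2 — sample covariance matrix, S[i,j] = (1/(n-1)) · Σ_k (x_{k,i} - mean_i) · (x_{k,j} - mean_j), divisor n-1 = 3:
  S[X,X] = ((-0.5)·(-0.5) + (1.5)·(1.5) + (-0.5)·(-0.5) + (-0.5)·(-0.5)) / 3 = 3/3 = 1
  S[X,Y] = ((-0.5)·(0.75) + (1.5)·(2.75) + (-0.5)·(-4.25) + (-0.5)·(0.75)) / 3 = 5.5/3 = 1.8333
  S[Y,Y] = ((0.75)·(0.75) + (2.75)·(2.75) + (-4.25)·(-4.25) + (0.75)·(0.75)) / 3 = 26.75/3 = 8.9167
  S = [[1, 1.8333],
 [1.8333, 8.9167]].

Step 3 — invert S. det(S) = 1·8.9167 - (1.8333)² = 5.5556.
  S^{-1} = (1/det) · [[d, -b], [-b, a]] = [[1.605, -0.33],
 [-0.33, 0.18]].

Step 4 — quadratic form (x̄ - mu_0)^T · S^{-1} · (x̄ - mu_0):
  S^{-1} · (x̄ - mu_0) = (10.35, -2.1),
  (x̄ - mu_0)^T · [...] = (6.5)·(10.35) + (0.25)·(-2.1) = 66.75.

Step 5 — scale by n: T² = 4 · 66.75 = 267.

T² ≈ 267


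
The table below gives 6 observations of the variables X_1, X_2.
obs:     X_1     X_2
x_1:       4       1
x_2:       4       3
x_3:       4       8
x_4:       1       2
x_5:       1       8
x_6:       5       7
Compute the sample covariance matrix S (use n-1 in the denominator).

Step 1 — column means:
  mean(X_1) = (4 + 4 + 4 + 1 + 1 + 5) / 6 = 19/6 = 3.1667
  mean(X_2) = (1 + 3 + 8 + 2 + 8 + 7) / 6 = 29/6 = 4.8333

Step 2 — sample covariance S[i,j] = (1/(n-1)) · Σ_k (x_{k,i} - mean_i) · (x_{k,j} - mean_j), with n-1 = 5.
  S[X_1,X_1] = ((0.8333)·(0.8333) + (0.8333)·(0.8333) + (0.8333)·(0.8333) + (-2.1667)·(-2.1667) + (-2.1667)·(-2.1667) + (1.8333)·(1.8333)) / 5 = 14.8333/5 = 2.9667
  S[X_1,X_2] = ((0.8333)·(-3.8333) + (0.8333)·(-1.8333) + (0.8333)·(3.1667) + (-2.1667)·(-2.8333) + (-2.1667)·(3.1667) + (1.8333)·(2.1667)) / 5 = 1.1667/5 = 0.2333
  S[X_2,X_2] = ((-3.8333)·(-3.8333) + (-1.8333)·(-1.8333) + (3.1667)·(3.1667) + (-2.8333)·(-2.8333) + (3.1667)·(3.1667) + (2.1667)·(2.1667)) / 5 = 50.8333/5 = 10.1667

S is symmetric (S[j,i] = S[i,j]). Assembling:

S = [[2.9667, 0.2333],
 [0.2333, 10.1667]]
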